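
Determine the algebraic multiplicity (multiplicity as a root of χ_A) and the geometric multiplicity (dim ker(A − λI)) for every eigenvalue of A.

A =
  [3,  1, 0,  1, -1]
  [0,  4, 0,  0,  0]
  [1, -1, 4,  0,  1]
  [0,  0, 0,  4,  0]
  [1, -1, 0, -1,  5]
λ = 4: alg = 5, geom = 3

Step 1 — factor the characteristic polynomial to read off the algebraic multiplicities:
  χ_A(x) = (x - 4)^5

Step 2 — compute geometric multiplicities via the rank-nullity identity g(λ) = n − rank(A − λI):
  rank(A − (4)·I) = 2, so dim ker(A − (4)·I) = n − 2 = 3

Summary:
  λ = 4: algebraic multiplicity = 5, geometric multiplicity = 3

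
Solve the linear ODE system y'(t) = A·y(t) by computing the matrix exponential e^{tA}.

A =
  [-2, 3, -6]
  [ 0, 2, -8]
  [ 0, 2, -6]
e^{tA} =
  [exp(-2*t), 3*t*exp(-2*t), -6*t*exp(-2*t)]
  [0, 4*t*exp(-2*t) + exp(-2*t), -8*t*exp(-2*t)]
  [0, 2*t*exp(-2*t), -4*t*exp(-2*t) + exp(-2*t)]

Strategy: write A = P · J · P⁻¹ where J is a Jordan canonical form, so e^{tA} = P · e^{tJ} · P⁻¹, and e^{tJ} can be computed block-by-block.

A has Jordan form
J =
  [-2,  1,  0]
  [ 0, -2,  0]
  [ 0,  0, -2]
(up to reordering of blocks).

Per-block formulas:
  For a 1×1 block at λ = -2: exp(t · [-2]) = [e^(-2t)].
  For a 2×2 Jordan block J_2(-2): exp(t · J_2(-2)) = e^(-2t)·(I + t·N), where N is the 2×2 nilpotent shift.

After assembling e^{tJ} and conjugating by P, we get:

e^{tA} =
  [exp(-2*t), 3*t*exp(-2*t), -6*t*exp(-2*t)]
  [0, 4*t*exp(-2*t) + exp(-2*t), -8*t*exp(-2*t)]
  [0, 2*t*exp(-2*t), -4*t*exp(-2*t) + exp(-2*t)]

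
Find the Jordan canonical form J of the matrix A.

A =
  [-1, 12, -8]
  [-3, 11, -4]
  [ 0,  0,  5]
J_2(5) ⊕ J_1(5)

The characteristic polynomial is
  det(x·I − A) = x^3 - 15*x^2 + 75*x - 125 = (x - 5)^3

Eigenvalues and multiplicities (the geometric multiplicity of λ is n − rank(A − λI), which equals the number of Jordan blocks for λ):
  λ = 5: algebraic multiplicity = 3, geometric multiplicity = 2

Determining the block sizes for each eigenvalue:
  λ = 5: 2 blocks summing to 3 forces exactly one block of size 2 and the rest size 1 → block sizes [2, 1]

Assembling the blocks gives a Jordan form
J =
  [5, 1, 0]
  [0, 5, 0]
  [0, 0, 5]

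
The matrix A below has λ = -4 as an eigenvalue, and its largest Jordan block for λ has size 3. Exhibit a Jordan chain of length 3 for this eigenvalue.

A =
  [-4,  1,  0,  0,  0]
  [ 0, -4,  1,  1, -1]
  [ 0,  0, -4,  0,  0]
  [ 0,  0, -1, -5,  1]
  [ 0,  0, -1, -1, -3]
A Jordan chain for λ = -4 of length 3:
v_1 = (1, 0, 0, 0, 0)ᵀ
v_2 = (0, 1, 0, -1, -1)ᵀ
v_3 = (0, 0, 1, 0, 0)ᵀ

Let N = A − (-4)·I. We want v_3 with N^3 v_3 = 0 but N^2 v_3 ≠ 0; then v_{j-1} := N · v_j for j = 3, …, 2.

Pick v_3 = (0, 0, 1, 0, 0)ᵀ.
Then v_2 = N · v_3 = (0, 1, 0, -1, -1)ᵀ.
Then v_1 = N · v_2 = (1, 0, 0, 0, 0)ᵀ.

Sanity check: (A − (-4)·I) v_1 = (0, 0, 0, 0, 0)ᵀ = 0. ✓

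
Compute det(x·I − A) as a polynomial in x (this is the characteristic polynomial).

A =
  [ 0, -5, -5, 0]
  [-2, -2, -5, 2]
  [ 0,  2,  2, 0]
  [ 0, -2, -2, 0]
x^4

Expanding det(x·I − A) (e.g. by cofactor expansion or by noting that A is similar to its Jordan form J, which has the same characteristic polynomial as A) gives
  χ_A(x) = x^4
which factors as x^4. The eigenvalues (with algebraic multiplicities) are λ = 0 with multiplicity 4.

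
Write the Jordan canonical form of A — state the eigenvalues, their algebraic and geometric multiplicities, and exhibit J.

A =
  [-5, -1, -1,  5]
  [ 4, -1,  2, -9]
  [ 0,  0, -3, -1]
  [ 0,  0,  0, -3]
J_2(-3) ⊕ J_2(-3)

The characteristic polynomial is
  det(x·I − A) = x^4 + 12*x^3 + 54*x^2 + 108*x + 81 = (x + 3)^4

Eigenvalues and multiplicities (the geometric multiplicity of λ is n − rank(A − λI), which equals the number of Jordan blocks for λ):
  λ = -3: algebraic multiplicity = 4, geometric multiplicity = 2

Determining the block sizes for each eigenvalue:
  λ = -3: with am = 4 and gm = 2, the partition is not yet determined (e.g. several partitions of 4 into 2 parts exist). Let N = A − (-3)·I. Computing rank(N^1) = 2, rank(N^2) = 0; the number of blocks of size ≥ j is rank(N^{j−1}) − rank(N^j), giving [2, 2]. So we have 2 block(s) of size 2 → block sizes [2, 2]

Assembling the blocks gives a Jordan form
J =
  [-3,  1,  0,  0]
  [ 0, -3,  0,  0]
  [ 0,  0, -3,  1]
  [ 0,  0,  0, -3]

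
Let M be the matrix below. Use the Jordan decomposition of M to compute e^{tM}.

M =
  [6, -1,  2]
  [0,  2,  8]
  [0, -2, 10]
e^{tM} =
  [exp(6*t), -t*exp(6*t), 2*t*exp(6*t)]
  [0, -4*t*exp(6*t) + exp(6*t), 8*t*exp(6*t)]
  [0, -2*t*exp(6*t), 4*t*exp(6*t) + exp(6*t)]

Strategy: write M = P · J · P⁻¹ where J is a Jordan canonical form, so e^{tM} = P · e^{tJ} · P⁻¹, and e^{tJ} can be computed block-by-block.

M has Jordan form
J =
  [6, 1, 0]
  [0, 6, 0]
  [0, 0, 6]
(up to reordering of blocks).

Per-block formulas:
  For a 2×2 Jordan block J_2(6): exp(t · J_2(6)) = e^(6t)·(I + t·N), where N is the 2×2 nilpotent shift.
  For a 1×1 block at λ = 6: exp(t · [6]) = [e^(6t)].

After assembling e^{tJ} and conjugating by P, we get:

e^{tM} =
  [exp(6*t), -t*exp(6*t), 2*t*exp(6*t)]
  [0, -4*t*exp(6*t) + exp(6*t), 8*t*exp(6*t)]
  [0, -2*t*exp(6*t), 4*t*exp(6*t) + exp(6*t)]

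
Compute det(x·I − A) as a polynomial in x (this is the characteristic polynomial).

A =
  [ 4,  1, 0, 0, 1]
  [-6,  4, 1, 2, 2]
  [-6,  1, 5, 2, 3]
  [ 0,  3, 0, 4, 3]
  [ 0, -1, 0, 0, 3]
x^5 - 20*x^4 + 160*x^3 - 640*x^2 + 1280*x - 1024

Expanding det(x·I − A) (e.g. by cofactor expansion or by noting that A is similar to its Jordan form J, which has the same characteristic polynomial as A) gives
  χ_A(x) = x^5 - 20*x^4 + 160*x^3 - 640*x^2 + 1280*x - 1024
which factors as (x - 4)^5. The eigenvalues (with algebraic multiplicities) are λ = 4 with multiplicity 5.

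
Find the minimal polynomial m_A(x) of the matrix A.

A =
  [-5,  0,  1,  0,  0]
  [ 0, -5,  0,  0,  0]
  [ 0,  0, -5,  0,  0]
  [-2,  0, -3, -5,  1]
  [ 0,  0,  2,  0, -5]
x^2 + 10*x + 25

The characteristic polynomial is χ_A(x) = (x + 5)^5, so the eigenvalues are known. The minimal polynomial is
  m_A(x) = Π_λ (x − λ)^{k_λ}
where k_λ is the size of the *largest* Jordan block for λ (equivalently, the smallest k with (A − λI)^k v = 0 for every generalised eigenvector v of λ).

  λ = -5: largest Jordan block has size 2, contributing (x + 5)^2

So m_A(x) = (x + 5)^2 = x^2 + 10*x + 25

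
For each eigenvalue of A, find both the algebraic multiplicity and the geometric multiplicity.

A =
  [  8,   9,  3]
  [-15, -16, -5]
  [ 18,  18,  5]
λ = -1: alg = 3, geom = 2

Step 1 — factor the characteristic polynomial to read off the algebraic multiplicities:
  χ_A(x) = (x + 1)^3

Step 2 — compute geometric multiplicities via the rank-nullity identity g(λ) = n − rank(A − λI):
  rank(A − (-1)·I) = 1, so dim ker(A − (-1)·I) = n − 1 = 2

Summary:
  λ = -1: algebraic multiplicity = 3, geometric multiplicity = 2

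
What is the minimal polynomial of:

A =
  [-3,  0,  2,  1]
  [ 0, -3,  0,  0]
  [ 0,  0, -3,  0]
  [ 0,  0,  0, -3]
x^2 + 6*x + 9

The characteristic polynomial is χ_A(x) = (x + 3)^4, so the eigenvalues are known. The minimal polynomial is
  m_A(x) = Π_λ (x − λ)^{k_λ}
where k_λ is the size of the *largest* Jordan block for λ (equivalently, the smallest k with (A − λI)^k v = 0 for every generalised eigenvector v of λ).

  λ = -3: largest Jordan block has size 2, contributing (x + 3)^2

So m_A(x) = (x + 3)^2 = x^2 + 6*x + 9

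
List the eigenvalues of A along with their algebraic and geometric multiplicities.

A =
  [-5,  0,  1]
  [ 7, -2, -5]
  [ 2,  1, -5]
λ = -4: alg = 3, geom = 1

Step 1 — factor the characteristic polynomial to read off the algebraic multiplicities:
  χ_A(x) = (x + 4)^3

Step 2 — compute geometric multiplicities via the rank-nullity identity g(λ) = n − rank(A − λI):
  rank(A − (-4)·I) = 2, so dim ker(A − (-4)·I) = n − 2 = 1

Summary:
  λ = -4: algebraic multiplicity = 3, geometric multiplicity = 1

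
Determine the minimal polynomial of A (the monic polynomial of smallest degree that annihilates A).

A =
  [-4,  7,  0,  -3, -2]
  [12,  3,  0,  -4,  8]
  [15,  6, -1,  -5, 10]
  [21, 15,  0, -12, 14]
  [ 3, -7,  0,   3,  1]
x^4 + 12*x^3 + 46*x^2 + 60*x + 25

The characteristic polynomial is χ_A(x) = (x + 1)^3*(x + 5)^2, so the eigenvalues are known. The minimal polynomial is
  m_A(x) = Π_λ (x − λ)^{k_λ}
where k_λ is the size of the *largest* Jordan block for λ (equivalently, the smallest k with (A − λI)^k v = 0 for every generalised eigenvector v of λ).

  λ = -5: largest Jordan block has size 2, contributing (x + 5)^2
  λ = -1: largest Jordan block has size 2, contributing (x + 1)^2

So m_A(x) = (x + 1)^2*(x + 5)^2 = x^4 + 12*x^3 + 46*x^2 + 60*x + 25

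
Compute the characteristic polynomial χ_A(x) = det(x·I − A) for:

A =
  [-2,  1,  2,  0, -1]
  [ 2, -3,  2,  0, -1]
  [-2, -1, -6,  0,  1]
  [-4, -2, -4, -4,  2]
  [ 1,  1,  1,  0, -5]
x^5 + 20*x^4 + 160*x^3 + 640*x^2 + 1280*x + 1024

Expanding det(x·I − A) (e.g. by cofactor expansion or by noting that A is similar to its Jordan form J, which has the same characteristic polynomial as A) gives
  χ_A(x) = x^5 + 20*x^4 + 160*x^3 + 640*x^2 + 1280*x + 1024
which factors as (x + 4)^5. The eigenvalues (with algebraic multiplicities) are λ = -4 with multiplicity 5.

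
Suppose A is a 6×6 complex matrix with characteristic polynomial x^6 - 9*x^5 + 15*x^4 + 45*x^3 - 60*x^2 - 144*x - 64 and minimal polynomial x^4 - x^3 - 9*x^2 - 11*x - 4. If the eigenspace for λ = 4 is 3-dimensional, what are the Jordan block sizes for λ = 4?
Block sizes for λ = 4: [1, 1, 1]

Step 1 — from the characteristic polynomial, algebraic multiplicity of λ = 4 is 3. From dim ker(A − (4)·I) = 3, there are exactly 3 Jordan blocks for λ = 4.
Step 2 — from the minimal polynomial, the factor (x − 4) tells us the largest block for λ = 4 has size 1.
Step 3 — with total size 3, 3 blocks, and largest block 1, the block sizes (in nonincreasing order) are [1, 1, 1].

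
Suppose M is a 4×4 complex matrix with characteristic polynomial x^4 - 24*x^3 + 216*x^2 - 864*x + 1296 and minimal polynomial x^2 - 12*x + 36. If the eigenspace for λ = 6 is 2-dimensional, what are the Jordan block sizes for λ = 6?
Block sizes for λ = 6: [2, 2]

Step 1 — from the characteristic polynomial, algebraic multiplicity of λ = 6 is 4. From dim ker(M − (6)·I) = 2, there are exactly 2 Jordan blocks for λ = 6.
Step 2 — from the minimal polynomial, the factor (x − 6)^2 tells us the largest block for λ = 6 has size 2.
Step 3 — with total size 4, 2 blocks, and largest block 2, the block sizes (in nonincreasing order) are [2, 2].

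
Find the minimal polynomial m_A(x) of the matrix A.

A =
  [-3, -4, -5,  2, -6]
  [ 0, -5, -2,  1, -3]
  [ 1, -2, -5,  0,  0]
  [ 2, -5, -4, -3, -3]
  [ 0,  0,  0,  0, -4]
x^2 + 8*x + 16

The characteristic polynomial is χ_A(x) = (x + 4)^5, so the eigenvalues are known. The minimal polynomial is
  m_A(x) = Π_λ (x − λ)^{k_λ}
where k_λ is the size of the *largest* Jordan block for λ (equivalently, the smallest k with (A − λI)^k v = 0 for every generalised eigenvector v of λ).

  λ = -4: largest Jordan block has size 2, contributing (x + 4)^2

So m_A(x) = (x + 4)^2 = x^2 + 8*x + 16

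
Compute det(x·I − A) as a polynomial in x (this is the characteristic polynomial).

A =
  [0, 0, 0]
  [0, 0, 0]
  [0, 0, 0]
x^3

Expanding det(x·I − A) (e.g. by cofactor expansion or by noting that A is similar to its Jordan form J, which has the same characteristic polynomial as A) gives
  χ_A(x) = x^3
which factors as x^3. The eigenvalues (with algebraic multiplicities) are λ = 0 with multiplicity 3.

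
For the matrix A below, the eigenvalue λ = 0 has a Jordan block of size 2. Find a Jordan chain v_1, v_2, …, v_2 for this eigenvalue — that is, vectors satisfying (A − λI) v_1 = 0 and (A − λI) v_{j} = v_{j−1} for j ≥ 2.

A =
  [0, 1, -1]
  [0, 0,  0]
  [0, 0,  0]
A Jordan chain for λ = 0 of length 2:
v_1 = (1, 0, 0)ᵀ
v_2 = (0, 1, 0)ᵀ

Let N = A − (0)·I. We want v_2 with N^2 v_2 = 0 but N^1 v_2 ≠ 0; then v_{j-1} := N · v_j for j = 2, …, 2.

Pick v_2 = (0, 1, 0)ᵀ.
Then v_1 = N · v_2 = (1, 0, 0)ᵀ.

Sanity check: (A − (0)·I) v_1 = (0, 0, 0)ᵀ = 0. ✓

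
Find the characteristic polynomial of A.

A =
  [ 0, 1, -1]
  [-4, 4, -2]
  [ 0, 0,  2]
x^3 - 6*x^2 + 12*x - 8

Expanding det(x·I − A) (e.g. by cofactor expansion or by noting that A is similar to its Jordan form J, which has the same characteristic polynomial as A) gives
  χ_A(x) = x^3 - 6*x^2 + 12*x - 8
which factors as (x - 2)^3. The eigenvalues (with algebraic multiplicities) are λ = 2 with multiplicity 3.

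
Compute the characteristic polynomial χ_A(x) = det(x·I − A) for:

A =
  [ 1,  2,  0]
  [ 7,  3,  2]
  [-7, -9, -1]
x^3 - 3*x^2 + 3*x - 1

Expanding det(x·I − A) (e.g. by cofactor expansion or by noting that A is similar to its Jordan form J, which has the same characteristic polynomial as A) gives
  χ_A(x) = x^3 - 3*x^2 + 3*x - 1
which factors as (x - 1)^3. The eigenvalues (with algebraic multiplicities) are λ = 1 with multiplicity 3.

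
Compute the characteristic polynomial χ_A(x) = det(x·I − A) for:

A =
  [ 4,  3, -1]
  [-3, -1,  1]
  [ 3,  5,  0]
x^3 - 3*x^2 + 3*x - 1

Expanding det(x·I − A) (e.g. by cofactor expansion or by noting that A is similar to its Jordan form J, which has the same characteristic polynomial as A) gives
  χ_A(x) = x^3 - 3*x^2 + 3*x - 1
which factors as (x - 1)^3. The eigenvalues (with algebraic multiplicities) are λ = 1 with multiplicity 3.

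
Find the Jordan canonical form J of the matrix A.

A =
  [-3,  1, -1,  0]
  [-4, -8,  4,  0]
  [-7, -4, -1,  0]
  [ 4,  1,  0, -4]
J_3(-4) ⊕ J_1(-4)

The characteristic polynomial is
  det(x·I − A) = x^4 + 16*x^3 + 96*x^2 + 256*x + 256 = (x + 4)^4

Eigenvalues and multiplicities (the geometric multiplicity of λ is n − rank(A − λI), which equals the number of Jordan blocks for λ):
  λ = -4: algebraic multiplicity = 4, geometric multiplicity = 2

Determining the block sizes for each eigenvalue:
  λ = -4: with am = 4 and gm = 2, the partition is not yet determined (e.g. several partitions of 4 into 2 parts exist). Let N = A − (-4)·I. Computing rank(N^1) = 2, rank(N^2) = 1, rank(N^3) = 0; the number of blocks of size ≥ j is rank(N^{j−1}) − rank(N^j), giving [2, 1, 1]. So we have 1 block(s) of size 3, 1 block(s) of size 1 → block sizes [3, 1]

Assembling the blocks gives a Jordan form
J =
  [-4,  1,  0,  0]
  [ 0, -4,  1,  0]
  [ 0,  0, -4,  0]
  [ 0,  0,  0, -4]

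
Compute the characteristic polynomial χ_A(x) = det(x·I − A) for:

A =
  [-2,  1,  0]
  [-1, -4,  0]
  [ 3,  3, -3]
x^3 + 9*x^2 + 27*x + 27

Expanding det(x·I − A) (e.g. by cofactor expansion or by noting that A is similar to its Jordan form J, which has the same characteristic polynomial as A) gives
  χ_A(x) = x^3 + 9*x^2 + 27*x + 27
which factors as (x + 3)^3. The eigenvalues (with algebraic multiplicities) are λ = -3 with multiplicity 3.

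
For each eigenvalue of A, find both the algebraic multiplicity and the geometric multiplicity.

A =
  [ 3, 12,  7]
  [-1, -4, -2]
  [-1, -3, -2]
λ = -1: alg = 3, geom = 1

Step 1 — factor the characteristic polynomial to read off the algebraic multiplicities:
  χ_A(x) = (x + 1)^3

Step 2 — compute geometric multiplicities via the rank-nullity identity g(λ) = n − rank(A − λI):
  rank(A − (-1)·I) = 2, so dim ker(A − (-1)·I) = n − 2 = 1

Summary:
  λ = -1: algebraic multiplicity = 3, geometric multiplicity = 1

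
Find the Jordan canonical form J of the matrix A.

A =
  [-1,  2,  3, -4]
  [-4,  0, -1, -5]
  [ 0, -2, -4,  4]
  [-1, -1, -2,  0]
J_1(-2) ⊕ J_3(-1)

The characteristic polynomial is
  det(x·I − A) = x^4 + 5*x^3 + 9*x^2 + 7*x + 2 = (x + 1)^3*(x + 2)

Eigenvalues and multiplicities (the geometric multiplicity of λ is n − rank(A − λI), which equals the number of Jordan blocks for λ):
  λ = -2: algebraic multiplicity = 1, geometric multiplicity = 1
  λ = -1: algebraic multiplicity = 3, geometric multiplicity = 1

Determining the block sizes for each eigenvalue:
  λ = -2: one block (gm = 1), so the single block has size am = 1 → block sizes [1]
  λ = -1: one block (gm = 1), so the single block has size am = 3 → block sizes [3]

Assembling the blocks gives a Jordan form
J =
  [-2,  0,  0,  0]
  [ 0, -1,  1,  0]
  [ 0,  0, -1,  1]
  [ 0,  0,  0, -1]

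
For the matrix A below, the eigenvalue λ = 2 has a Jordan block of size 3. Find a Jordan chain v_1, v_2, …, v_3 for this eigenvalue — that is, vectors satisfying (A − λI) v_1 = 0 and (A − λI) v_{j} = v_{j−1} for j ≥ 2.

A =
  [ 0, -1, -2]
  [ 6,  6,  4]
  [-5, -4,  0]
A Jordan chain for λ = 2 of length 3:
v_1 = (8, -8, -4)ᵀ
v_2 = (-2, 6, -5)ᵀ
v_3 = (1, 0, 0)ᵀ

Let N = A − (2)·I. We want v_3 with N^3 v_3 = 0 but N^2 v_3 ≠ 0; then v_{j-1} := N · v_j for j = 3, …, 2.

Pick v_3 = (1, 0, 0)ᵀ.
Then v_2 = N · v_3 = (-2, 6, -5)ᵀ.
Then v_1 = N · v_2 = (8, -8, -4)ᵀ.

Sanity check: (A − (2)·I) v_1 = (0, 0, 0)ᵀ = 0. ✓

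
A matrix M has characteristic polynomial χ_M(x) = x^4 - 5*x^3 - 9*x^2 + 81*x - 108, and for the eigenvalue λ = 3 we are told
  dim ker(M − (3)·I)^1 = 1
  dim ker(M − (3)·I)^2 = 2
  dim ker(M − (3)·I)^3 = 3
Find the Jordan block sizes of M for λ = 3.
Block sizes for λ = 3: [3]

From the dimensions of kernels of powers, the number of Jordan blocks of size at least j is d_j − d_{j−1} where d_j = dim ker(N^j) (with d_0 = 0). Computing the differences gives [1, 1, 1].
The number of blocks of size exactly k is (#blocks of size ≥ k) − (#blocks of size ≥ k + 1), so the partition is: 1 block(s) of size 3.
In nonincreasing order the block sizes are [3].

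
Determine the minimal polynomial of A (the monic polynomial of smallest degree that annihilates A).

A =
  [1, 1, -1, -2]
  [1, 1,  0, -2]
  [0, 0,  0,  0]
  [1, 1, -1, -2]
x^3

The characteristic polynomial is χ_A(x) = x^4, so the eigenvalues are known. The minimal polynomial is
  m_A(x) = Π_λ (x − λ)^{k_λ}
where k_λ is the size of the *largest* Jordan block for λ (equivalently, the smallest k with (A − λI)^k v = 0 for every generalised eigenvector v of λ).

  λ = 0: largest Jordan block has size 3, contributing (x − 0)^3

So m_A(x) = x^3 = x^3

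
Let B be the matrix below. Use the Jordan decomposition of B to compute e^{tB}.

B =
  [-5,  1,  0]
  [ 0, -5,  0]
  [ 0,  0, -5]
e^{tB} =
  [exp(-5*t), t*exp(-5*t), 0]
  [0, exp(-5*t), 0]
  [0, 0, exp(-5*t)]

Strategy: write B = P · J · P⁻¹ where J is a Jordan canonical form, so e^{tB} = P · e^{tJ} · P⁻¹, and e^{tJ} can be computed block-by-block.

B has Jordan form
J =
  [-5,  1,  0]
  [ 0, -5,  0]
  [ 0,  0, -5]
(up to reordering of blocks).

Per-block formulas:
  For a 1×1 block at λ = -5: exp(t · [-5]) = [e^(-5t)].
  For a 2×2 Jordan block J_2(-5): exp(t · J_2(-5)) = e^(-5t)·(I + t·N), where N is the 2×2 nilpotent shift.

After assembling e^{tJ} and conjugating by P, we get:

e^{tB} =
  [exp(-5*t), t*exp(-5*t), 0]
  [0, exp(-5*t), 0]
  [0, 0, exp(-5*t)]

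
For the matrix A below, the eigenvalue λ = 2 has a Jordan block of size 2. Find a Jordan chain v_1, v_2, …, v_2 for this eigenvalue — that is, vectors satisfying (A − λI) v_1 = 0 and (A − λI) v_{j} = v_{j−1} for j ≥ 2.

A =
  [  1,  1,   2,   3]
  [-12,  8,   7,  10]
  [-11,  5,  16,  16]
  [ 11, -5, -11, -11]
A Jordan chain for λ = 2 of length 2:
v_1 = (2, 6, 4, -4)ᵀ
v_2 = (1, 3, 0, 0)ᵀ

Let N = A − (2)·I. We want v_2 with N^2 v_2 = 0 but N^1 v_2 ≠ 0; then v_{j-1} := N · v_j for j = 2, …, 2.

Pick v_2 = (1, 3, 0, 0)ᵀ.
Then v_1 = N · v_2 = (2, 6, 4, -4)ᵀ.

Sanity check: (A − (2)·I) v_1 = (0, 0, 0, 0)ᵀ = 0. ✓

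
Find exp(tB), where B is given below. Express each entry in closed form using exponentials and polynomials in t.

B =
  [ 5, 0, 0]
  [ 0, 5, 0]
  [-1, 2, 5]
e^{tB} =
  [exp(5*t), 0, 0]
  [0, exp(5*t), 0]
  [-t*exp(5*t), 2*t*exp(5*t), exp(5*t)]

Strategy: write B = P · J · P⁻¹ where J is a Jordan canonical form, so e^{tB} = P · e^{tJ} · P⁻¹, and e^{tJ} can be computed block-by-block.

B has Jordan form
J =
  [5, 1, 0]
  [0, 5, 0]
  [0, 0, 5]
(up to reordering of blocks).

Per-block formulas:
  For a 1×1 block at λ = 5: exp(t · [5]) = [e^(5t)].
  For a 2×2 Jordan block J_2(5): exp(t · J_2(5)) = e^(5t)·(I + t·N), where N is the 2×2 nilpotent shift.

After assembling e^{tJ} and conjugating by P, we get:

e^{tB} =
  [exp(5*t), 0, 0]
  [0, exp(5*t), 0]
  [-t*exp(5*t), 2*t*exp(5*t), exp(5*t)]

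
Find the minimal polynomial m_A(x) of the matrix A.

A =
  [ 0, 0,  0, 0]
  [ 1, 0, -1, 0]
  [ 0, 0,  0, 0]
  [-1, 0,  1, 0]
x^2

The characteristic polynomial is χ_A(x) = x^4, so the eigenvalues are known. The minimal polynomial is
  m_A(x) = Π_λ (x − λ)^{k_λ}
where k_λ is the size of the *largest* Jordan block for λ (equivalently, the smallest k with (A − λI)^k v = 0 for every generalised eigenvector v of λ).

  λ = 0: largest Jordan block has size 2, contributing (x − 0)^2

So m_A(x) = x^2 = x^2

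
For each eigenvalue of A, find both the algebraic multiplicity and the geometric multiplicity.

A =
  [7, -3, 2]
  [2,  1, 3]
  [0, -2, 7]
λ = 5: alg = 3, geom = 1

Step 1 — factor the characteristic polynomial to read off the algebraic multiplicities:
  χ_A(x) = (x - 5)^3

Step 2 — compute geometric multiplicities via the rank-nullity identity g(λ) = n − rank(A − λI):
  rank(A − (5)·I) = 2, so dim ker(A − (5)·I) = n − 2 = 1

Summary:
  λ = 5: algebraic multiplicity = 3, geometric multiplicity = 1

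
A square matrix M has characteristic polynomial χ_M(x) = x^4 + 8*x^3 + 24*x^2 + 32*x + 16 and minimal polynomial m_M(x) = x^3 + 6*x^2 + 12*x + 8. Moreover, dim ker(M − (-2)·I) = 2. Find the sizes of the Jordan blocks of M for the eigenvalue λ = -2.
Block sizes for λ = -2: [3, 1]

Step 1 — from the characteristic polynomial, algebraic multiplicity of λ = -2 is 4. From dim ker(M − (-2)·I) = 2, there are exactly 2 Jordan blocks for λ = -2.
Step 2 — from the minimal polynomial, the factor (x + 2)^3 tells us the largest block for λ = -2 has size 3.
Step 3 — with total size 4, 2 blocks, and largest block 3, the block sizes (in nonincreasing order) are [3, 1].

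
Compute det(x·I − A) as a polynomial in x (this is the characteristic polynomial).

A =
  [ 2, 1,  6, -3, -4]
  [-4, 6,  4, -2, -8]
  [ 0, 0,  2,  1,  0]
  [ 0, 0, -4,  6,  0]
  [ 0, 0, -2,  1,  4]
x^5 - 20*x^4 + 160*x^3 - 640*x^2 + 1280*x - 1024

Expanding det(x·I − A) (e.g. by cofactor expansion or by noting that A is similar to its Jordan form J, which has the same characteristic polynomial as A) gives
  χ_A(x) = x^5 - 20*x^4 + 160*x^3 - 640*x^2 + 1280*x - 1024
which factors as (x - 4)^5. The eigenvalues (with algebraic multiplicities) are λ = 4 with multiplicity 5.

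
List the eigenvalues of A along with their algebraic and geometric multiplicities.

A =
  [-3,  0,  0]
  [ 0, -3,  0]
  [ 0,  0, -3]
λ = -3: alg = 3, geom = 3

Step 1 — factor the characteristic polynomial to read off the algebraic multiplicities:
  χ_A(x) = (x + 3)^3

Step 2 — compute geometric multiplicities via the rank-nullity identity g(λ) = n − rank(A − λI):
  rank(A − (-3)·I) = 0, so dim ker(A − (-3)·I) = n − 0 = 3

Summary:
  λ = -3: algebraic multiplicity = 3, geometric multiplicity = 3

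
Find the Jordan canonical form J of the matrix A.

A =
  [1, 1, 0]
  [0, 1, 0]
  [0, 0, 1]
J_2(1) ⊕ J_1(1)

The characteristic polynomial is
  det(x·I − A) = x^3 - 3*x^2 + 3*x - 1 = (x - 1)^3

Eigenvalues and multiplicities (the geometric multiplicity of λ is n − rank(A − λI), which equals the number of Jordan blocks for λ):
  λ = 1: algebraic multiplicity = 3, geometric multiplicity = 2

Determining the block sizes for each eigenvalue:
  λ = 1: 2 blocks summing to 3 forces exactly one block of size 2 and the rest size 1 → block sizes [2, 1]

Assembling the blocks gives a Jordan form
J =
  [1, 1, 0]
  [0, 1, 0]
  [0, 0, 1]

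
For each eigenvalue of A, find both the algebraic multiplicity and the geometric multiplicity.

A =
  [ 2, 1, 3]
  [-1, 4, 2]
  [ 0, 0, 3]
λ = 3: alg = 3, geom = 1

Step 1 — factor the characteristic polynomial to read off the algebraic multiplicities:
  χ_A(x) = (x - 3)^3

Step 2 — compute geometric multiplicities via the rank-nullity identity g(λ) = n − rank(A − λI):
  rank(A − (3)·I) = 2, so dim ker(A − (3)·I) = n − 2 = 1

Summary:
  λ = 3: algebraic multiplicity = 3, geometric multiplicity = 1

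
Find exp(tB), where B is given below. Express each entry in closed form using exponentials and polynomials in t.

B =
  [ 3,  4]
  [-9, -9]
e^{tB} =
  [6*t*exp(-3*t) + exp(-3*t), 4*t*exp(-3*t)]
  [-9*t*exp(-3*t), -6*t*exp(-3*t) + exp(-3*t)]

Strategy: write B = P · J · P⁻¹ where J is a Jordan canonical form, so e^{tB} = P · e^{tJ} · P⁻¹, and e^{tJ} can be computed block-by-block.

B has Jordan form
J =
  [-3,  1]
  [ 0, -3]
(up to reordering of blocks).

Per-block formulas:
  For a 2×2 Jordan block J_2(-3): exp(t · J_2(-3)) = e^(-3t)·(I + t·N), where N is the 2×2 nilpotent shift.

After assembling e^{tJ} and conjugating by P, we get:

e^{tB} =
  [6*t*exp(-3*t) + exp(-3*t), 4*t*exp(-3*t)]
  [-9*t*exp(-3*t), -6*t*exp(-3*t) + exp(-3*t)]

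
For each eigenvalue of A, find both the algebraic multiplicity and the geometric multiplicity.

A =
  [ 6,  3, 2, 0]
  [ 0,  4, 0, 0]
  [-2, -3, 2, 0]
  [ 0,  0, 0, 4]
λ = 4: alg = 4, geom = 3

Step 1 — factor the characteristic polynomial to read off the algebraic multiplicities:
  χ_A(x) = (x - 4)^4

Step 2 — compute geometric multiplicities via the rank-nullity identity g(λ) = n − rank(A − λI):
  rank(A − (4)·I) = 1, so dim ker(A − (4)·I) = n − 1 = 3

Summary:
  λ = 4: algebraic multiplicity = 4, geometric multiplicity = 3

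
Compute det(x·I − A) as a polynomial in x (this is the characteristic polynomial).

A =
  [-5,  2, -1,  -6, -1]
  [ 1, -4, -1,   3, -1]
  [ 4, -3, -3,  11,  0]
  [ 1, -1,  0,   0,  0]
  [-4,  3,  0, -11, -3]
x^5 + 15*x^4 + 90*x^3 + 270*x^2 + 405*x + 243

Expanding det(x·I − A) (e.g. by cofactor expansion or by noting that A is similar to its Jordan form J, which has the same characteristic polynomial as A) gives
  χ_A(x) = x^5 + 15*x^4 + 90*x^3 + 270*x^2 + 405*x + 243
which factors as (x + 3)^5. The eigenvalues (with algebraic multiplicities) are λ = -3 with multiplicity 5.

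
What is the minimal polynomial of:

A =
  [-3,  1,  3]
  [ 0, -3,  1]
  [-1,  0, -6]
x^3 + 12*x^2 + 48*x + 64

The characteristic polynomial is χ_A(x) = (x + 4)^3, so the eigenvalues are known. The minimal polynomial is
  m_A(x) = Π_λ (x − λ)^{k_λ}
where k_λ is the size of the *largest* Jordan block for λ (equivalently, the smallest k with (A − λI)^k v = 0 for every generalised eigenvector v of λ).

  λ = -4: largest Jordan block has size 3, contributing (x + 4)^3

So m_A(x) = (x + 4)^3 = x^3 + 12*x^2 + 48*x + 64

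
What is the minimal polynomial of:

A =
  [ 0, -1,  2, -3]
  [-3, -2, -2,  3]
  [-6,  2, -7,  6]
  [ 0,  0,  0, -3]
x^2 + 6*x + 9

The characteristic polynomial is χ_A(x) = (x + 3)^4, so the eigenvalues are known. The minimal polynomial is
  m_A(x) = Π_λ (x − λ)^{k_λ}
where k_λ is the size of the *largest* Jordan block for λ (equivalently, the smallest k with (A − λI)^k v = 0 for every generalised eigenvector v of λ).

  λ = -3: largest Jordan block has size 2, contributing (x + 3)^2

So m_A(x) = (x + 3)^2 = x^2 + 6*x + 9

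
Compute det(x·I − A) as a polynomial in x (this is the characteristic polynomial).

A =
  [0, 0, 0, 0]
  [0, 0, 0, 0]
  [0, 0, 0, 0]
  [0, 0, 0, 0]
x^4

Expanding det(x·I − A) (e.g. by cofactor expansion or by noting that A is similar to its Jordan form J, which has the same characteristic polynomial as A) gives
  χ_A(x) = x^4
which factors as x^4. The eigenvalues (with algebraic multiplicities) are λ = 0 with multiplicity 4.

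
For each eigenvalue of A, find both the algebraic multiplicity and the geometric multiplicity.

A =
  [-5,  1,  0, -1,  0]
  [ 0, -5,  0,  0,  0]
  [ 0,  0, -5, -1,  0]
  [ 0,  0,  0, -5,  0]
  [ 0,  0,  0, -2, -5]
λ = -5: alg = 5, geom = 3

Step 1 — factor the characteristic polynomial to read off the algebraic multiplicities:
  χ_A(x) = (x + 5)^5

Step 2 — compute geometric multiplicities via the rank-nullity identity g(λ) = n − rank(A − λI):
  rank(A − (-5)·I) = 2, so dim ker(A − (-5)·I) = n − 2 = 3

Summary:
  λ = -5: algebraic multiplicity = 5, geometric multiplicity = 3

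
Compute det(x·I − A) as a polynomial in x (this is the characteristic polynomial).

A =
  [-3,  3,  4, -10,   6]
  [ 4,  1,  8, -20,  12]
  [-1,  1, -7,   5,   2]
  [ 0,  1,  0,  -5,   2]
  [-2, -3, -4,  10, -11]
x^5 + 25*x^4 + 250*x^3 + 1250*x^2 + 3125*x + 3125

Expanding det(x·I − A) (e.g. by cofactor expansion or by noting that A is similar to its Jordan form J, which has the same characteristic polynomial as A) gives
  χ_A(x) = x^5 + 25*x^4 + 250*x^3 + 1250*x^2 + 3125*x + 3125
which factors as (x + 5)^5. The eigenvalues (with algebraic multiplicities) are λ = -5 with multiplicity 5.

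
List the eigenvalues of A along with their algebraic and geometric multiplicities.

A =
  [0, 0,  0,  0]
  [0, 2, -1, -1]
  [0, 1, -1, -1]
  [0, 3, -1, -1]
λ = 0: alg = 4, geom = 2

Step 1 — factor the characteristic polynomial to read off the algebraic multiplicities:
  χ_A(x) = x^4

Step 2 — compute geometric multiplicities via the rank-nullity identity g(λ) = n − rank(A − λI):
  rank(A − (0)·I) = 2, so dim ker(A − (0)·I) = n − 2 = 2

Summary:
  λ = 0: algebraic multiplicity = 4, geometric multiplicity = 2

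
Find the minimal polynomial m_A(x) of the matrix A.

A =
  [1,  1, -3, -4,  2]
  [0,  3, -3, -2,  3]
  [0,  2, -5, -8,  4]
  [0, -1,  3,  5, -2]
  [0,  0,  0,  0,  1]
x^3 - 3*x^2 + 3*x - 1

The characteristic polynomial is χ_A(x) = (x - 1)^5, so the eigenvalues are known. The minimal polynomial is
  m_A(x) = Π_λ (x − λ)^{k_λ}
where k_λ is the size of the *largest* Jordan block for λ (equivalently, the smallest k with (A − λI)^k v = 0 for every generalised eigenvector v of λ).

  λ = 1: largest Jordan block has size 3, contributing (x − 1)^3

So m_A(x) = (x - 1)^3 = x^3 - 3*x^2 + 3*x - 1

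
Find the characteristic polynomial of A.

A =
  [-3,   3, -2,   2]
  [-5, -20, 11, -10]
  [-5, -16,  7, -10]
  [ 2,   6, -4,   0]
x^4 + 16*x^3 + 96*x^2 + 256*x + 256

Expanding det(x·I − A) (e.g. by cofactor expansion or by noting that A is similar to its Jordan form J, which has the same characteristic polynomial as A) gives
  χ_A(x) = x^4 + 16*x^3 + 96*x^2 + 256*x + 256
which factors as (x + 4)^4. The eigenvalues (with algebraic multiplicities) are λ = -4 with multiplicity 4.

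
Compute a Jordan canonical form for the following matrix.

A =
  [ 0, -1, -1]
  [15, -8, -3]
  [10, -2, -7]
J_2(-5) ⊕ J_1(-5)

The characteristic polynomial is
  det(x·I − A) = x^3 + 15*x^2 + 75*x + 125 = (x + 5)^3

Eigenvalues and multiplicities (the geometric multiplicity of λ is n − rank(A − λI), which equals the number of Jordan blocks for λ):
  λ = -5: algebraic multiplicity = 3, geometric multiplicity = 2

Determining the block sizes for each eigenvalue:
  λ = -5: 2 blocks summing to 3 forces exactly one block of size 2 and the rest size 1 → block sizes [2, 1]

Assembling the blocks gives a Jordan form
J =
  [-5,  1,  0]
  [ 0, -5,  0]
  [ 0,  0, -5]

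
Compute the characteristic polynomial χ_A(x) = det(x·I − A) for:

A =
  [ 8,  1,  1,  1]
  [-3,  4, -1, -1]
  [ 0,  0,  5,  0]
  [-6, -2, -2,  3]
x^4 - 20*x^3 + 150*x^2 - 500*x + 625

Expanding det(x·I − A) (e.g. by cofactor expansion or by noting that A is similar to its Jordan form J, which has the same characteristic polynomial as A) gives
  χ_A(x) = x^4 - 20*x^3 + 150*x^2 - 500*x + 625
which factors as (x - 5)^4. The eigenvalues (with algebraic multiplicities) are λ = 5 with multiplicity 4.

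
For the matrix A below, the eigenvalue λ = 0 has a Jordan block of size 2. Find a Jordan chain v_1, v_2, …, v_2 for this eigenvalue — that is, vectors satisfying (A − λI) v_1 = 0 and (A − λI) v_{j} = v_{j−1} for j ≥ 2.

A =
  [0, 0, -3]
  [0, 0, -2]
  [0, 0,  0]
A Jordan chain for λ = 0 of length 2:
v_1 = (-3, -2, 0)ᵀ
v_2 = (0, 0, 1)ᵀ

Let N = A − (0)·I. We want v_2 with N^2 v_2 = 0 but N^1 v_2 ≠ 0; then v_{j-1} := N · v_j for j = 2, …, 2.

Pick v_2 = (0, 0, 1)ᵀ.
Then v_1 = N · v_2 = (-3, -2, 0)ᵀ.

Sanity check: (A − (0)·I) v_1 = (0, 0, 0)ᵀ = 0. ✓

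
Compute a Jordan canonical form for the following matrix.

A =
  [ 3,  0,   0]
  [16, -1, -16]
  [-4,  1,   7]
J_2(3) ⊕ J_1(3)

The characteristic polynomial is
  det(x·I − A) = x^3 - 9*x^2 + 27*x - 27 = (x - 3)^3

Eigenvalues and multiplicities (the geometric multiplicity of λ is n − rank(A − λI), which equals the number of Jordan blocks for λ):
  λ = 3: algebraic multiplicity = 3, geometric multiplicity = 2

Determining the block sizes for each eigenvalue:
  λ = 3: 2 blocks summing to 3 forces exactly one block of size 2 and the rest size 1 → block sizes [2, 1]

Assembling the blocks gives a Jordan form
J =
  [3, 1, 0]
  [0, 3, 0]
  [0, 0, 3]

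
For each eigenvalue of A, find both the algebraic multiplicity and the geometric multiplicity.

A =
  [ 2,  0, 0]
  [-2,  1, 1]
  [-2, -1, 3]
λ = 2: alg = 3, geom = 2

Step 1 — factor the characteristic polynomial to read off the algebraic multiplicities:
  χ_A(x) = (x - 2)^3

Step 2 — compute geometric multiplicities via the rank-nullity identity g(λ) = n − rank(A − λI):
  rank(A − (2)·I) = 1, so dim ker(A − (2)·I) = n − 1 = 2

Summary:
  λ = 2: algebraic multiplicity = 3, geometric multiplicity = 2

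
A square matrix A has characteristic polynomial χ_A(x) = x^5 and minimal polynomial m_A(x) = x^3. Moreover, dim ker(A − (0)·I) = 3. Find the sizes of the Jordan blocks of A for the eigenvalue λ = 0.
Block sizes for λ = 0: [3, 1, 1]

Step 1 — from the characteristic polynomial, algebraic multiplicity of λ = 0 is 5. From dim ker(A − (0)·I) = 3, there are exactly 3 Jordan blocks for λ = 0.
Step 2 — from the minimal polynomial, the factor (x − 0)^3 tells us the largest block for λ = 0 has size 3.
Step 3 — with total size 5, 3 blocks, and largest block 3, the block sizes (in nonincreasing order) are [3, 1, 1].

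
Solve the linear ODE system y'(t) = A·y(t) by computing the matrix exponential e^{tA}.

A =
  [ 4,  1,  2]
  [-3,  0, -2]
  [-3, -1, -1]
e^{tA} =
  [3*t*exp(t) + exp(t), t*exp(t), 2*t*exp(t)]
  [-3*t*exp(t), -t*exp(t) + exp(t), -2*t*exp(t)]
  [-3*t*exp(t), -t*exp(t), -2*t*exp(t) + exp(t)]

Strategy: write A = P · J · P⁻¹ where J is a Jordan canonical form, so e^{tA} = P · e^{tJ} · P⁻¹, and e^{tJ} can be computed block-by-block.

A has Jordan form
J =
  [1, 1, 0]
  [0, 1, 0]
  [0, 0, 1]
(up to reordering of blocks).

Per-block formulas:
  For a 1×1 block at λ = 1: exp(t · [1]) = [e^(1t)].
  For a 2×2 Jordan block J_2(1): exp(t · J_2(1)) = e^(1t)·(I + t·N), where N is the 2×2 nilpotent shift.

After assembling e^{tJ} and conjugating by P, we get:

e^{tA} =
  [3*t*exp(t) + exp(t), t*exp(t), 2*t*exp(t)]
  [-3*t*exp(t), -t*exp(t) + exp(t), -2*t*exp(t)]
  [-3*t*exp(t), -t*exp(t), -2*t*exp(t) + exp(t)]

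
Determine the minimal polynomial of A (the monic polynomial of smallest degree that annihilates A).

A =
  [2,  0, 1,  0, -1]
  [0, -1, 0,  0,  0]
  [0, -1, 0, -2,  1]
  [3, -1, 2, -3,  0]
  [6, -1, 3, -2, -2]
x^3 + 2*x^2 + x

The characteristic polynomial is χ_A(x) = x*(x + 1)^4, so the eigenvalues are known. The minimal polynomial is
  m_A(x) = Π_λ (x − λ)^{k_λ}
where k_λ is the size of the *largest* Jordan block for λ (equivalently, the smallest k with (A − λI)^k v = 0 for every generalised eigenvector v of λ).

  λ = -1: largest Jordan block has size 2, contributing (x + 1)^2
  λ = 0: largest Jordan block has size 1, contributing (x − 0)

So m_A(x) = x*(x + 1)^2 = x^3 + 2*x^2 + x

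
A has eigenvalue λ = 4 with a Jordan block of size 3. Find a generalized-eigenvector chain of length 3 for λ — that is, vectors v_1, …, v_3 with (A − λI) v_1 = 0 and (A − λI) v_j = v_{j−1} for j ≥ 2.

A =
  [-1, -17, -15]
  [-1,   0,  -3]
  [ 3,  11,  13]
A Jordan chain for λ = 4 of length 3:
v_1 = (-3, 0, 1)ᵀ
v_2 = (-5, -1, 3)ᵀ
v_3 = (1, 0, 0)ᵀ

Let N = A − (4)·I. We want v_3 with N^3 v_3 = 0 but N^2 v_3 ≠ 0; then v_{j-1} := N · v_j for j = 3, …, 2.

Pick v_3 = (1, 0, 0)ᵀ.
Then v_2 = N · v_3 = (-5, -1, 3)ᵀ.
Then v_1 = N · v_2 = (-3, 0, 1)ᵀ.

Sanity check: (A − (4)·I) v_1 = (0, 0, 0)ᵀ = 0. ✓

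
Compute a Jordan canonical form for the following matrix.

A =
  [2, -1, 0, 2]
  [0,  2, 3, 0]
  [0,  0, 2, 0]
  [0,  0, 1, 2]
J_3(2) ⊕ J_1(2)

The characteristic polynomial is
  det(x·I − A) = x^4 - 8*x^3 + 24*x^2 - 32*x + 16 = (x - 2)^4

Eigenvalues and multiplicities (the geometric multiplicity of λ is n − rank(A − λI), which equals the number of Jordan blocks for λ):
  λ = 2: algebraic multiplicity = 4, geometric multiplicity = 2

Determining the block sizes for each eigenvalue:
  λ = 2: with am = 4 and gm = 2, the partition is not yet determined (e.g. several partitions of 4 into 2 parts exist). Let N = A − (2)·I. Computing rank(N^1) = 2, rank(N^2) = 1, rank(N^3) = 0; the number of blocks of size ≥ j is rank(N^{j−1}) − rank(N^j), giving [2, 1, 1]. So we have 1 block(s) of size 3, 1 block(s) of size 1 → block sizes [3, 1]

Assembling the blocks gives a Jordan form
J =
  [2, 1, 0, 0]
  [0, 2, 1, 0]
  [0, 0, 2, 0]
  [0, 0, 0, 2]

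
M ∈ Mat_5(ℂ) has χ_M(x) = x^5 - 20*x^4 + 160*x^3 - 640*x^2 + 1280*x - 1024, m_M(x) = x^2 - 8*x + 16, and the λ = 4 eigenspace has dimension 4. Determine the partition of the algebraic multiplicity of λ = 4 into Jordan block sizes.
Block sizes for λ = 4: [2, 1, 1, 1]

Step 1 — from the characteristic polynomial, algebraic multiplicity of λ = 4 is 5. From dim ker(M − (4)·I) = 4, there are exactly 4 Jordan blocks for λ = 4.
Step 2 — from the minimal polynomial, the factor (x − 4)^2 tells us the largest block for λ = 4 has size 2.
Step 3 — with total size 5, 4 blocks, and largest block 2, the block sizes (in nonincreasing order) are [2, 1, 1, 1].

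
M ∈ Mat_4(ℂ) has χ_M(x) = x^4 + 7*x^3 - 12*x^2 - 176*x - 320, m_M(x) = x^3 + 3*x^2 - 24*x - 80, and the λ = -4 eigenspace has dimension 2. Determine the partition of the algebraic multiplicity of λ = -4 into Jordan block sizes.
Block sizes for λ = -4: [2, 1]

Step 1 — from the characteristic polynomial, algebraic multiplicity of λ = -4 is 3. From dim ker(M − (-4)·I) = 2, there are exactly 2 Jordan blocks for λ = -4.
Step 2 — from the minimal polynomial, the factor (x + 4)^2 tells us the largest block for λ = -4 has size 2.
Step 3 — with total size 3, 2 blocks, and largest block 2, the block sizes (in nonincreasing order) are [2, 1].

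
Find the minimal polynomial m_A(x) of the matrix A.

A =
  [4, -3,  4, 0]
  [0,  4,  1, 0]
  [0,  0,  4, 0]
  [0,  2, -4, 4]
x^3 - 12*x^2 + 48*x - 64

The characteristic polynomial is χ_A(x) = (x - 4)^4, so the eigenvalues are known. The minimal polynomial is
  m_A(x) = Π_λ (x − λ)^{k_λ}
where k_λ is the size of the *largest* Jordan block for λ (equivalently, the smallest k with (A − λI)^k v = 0 for every generalised eigenvector v of λ).

  λ = 4: largest Jordan block has size 3, contributing (x − 4)^3

So m_A(x) = (x - 4)^3 = x^3 - 12*x^2 + 48*x - 64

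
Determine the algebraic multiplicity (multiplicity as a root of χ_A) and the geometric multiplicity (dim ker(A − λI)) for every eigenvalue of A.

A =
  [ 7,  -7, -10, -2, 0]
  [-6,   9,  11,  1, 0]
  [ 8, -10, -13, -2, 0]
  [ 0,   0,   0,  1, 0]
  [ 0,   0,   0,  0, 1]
λ = 1: alg = 5, geom = 3

Step 1 — factor the characteristic polynomial to read off the algebraic multiplicities:
  χ_A(x) = (x - 1)^5

Step 2 — compute geometric multiplicities via the rank-nullity identity g(λ) = n − rank(A − λI):
  rank(A − (1)·I) = 2, so dim ker(A − (1)·I) = n − 2 = 3

Summary:
  λ = 1: algebraic multiplicity = 5, geometric multiplicity = 3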